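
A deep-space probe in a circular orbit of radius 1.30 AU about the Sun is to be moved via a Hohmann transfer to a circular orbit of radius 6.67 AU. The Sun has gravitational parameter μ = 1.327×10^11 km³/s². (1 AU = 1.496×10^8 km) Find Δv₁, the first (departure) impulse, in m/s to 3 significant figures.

Δv₁ = 7670 m/s

In km: r₁ = 1.30 × 1.496×10^8 = 1.9448×10^8 km; r₂ = 6.67 × 1.496×10^8 = 9.97832×10^8 km.
The Hohmann ellipse has a_t = (r₁ + r₂)/2 = 5.96156×10^8 km.
On the circular orbit at r = 1.9448×10^8 km, v_c = √(μ/r) = 26.1215 km/s.
Transfer-orbit speed at the same r (vis-viva, a = a_t): v_t = √[μ(2/r − 1/a_t)] = 33.7946 km/s.
Δv₁ = |v_t − v_c| = |33.7946 − 26.1215| = 7.673 km/s.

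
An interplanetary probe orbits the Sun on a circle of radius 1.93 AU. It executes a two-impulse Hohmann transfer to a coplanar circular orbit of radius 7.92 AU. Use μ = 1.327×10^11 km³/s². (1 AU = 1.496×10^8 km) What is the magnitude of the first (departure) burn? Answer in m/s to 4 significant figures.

In km: r₁ = 1.93 × 1.496×10^8 = 2.88728×10^8 km; r₂ = 7.92 × 1.496×10^8 = 1.184832×10^9 km.
Semi-major axis of the transfer orbit: a_t = (2.88728×10^8 + 1.184832×10^9)/2 = 7.3678×10^8 km.
Circular speed at r = 2.88728×10^8 km: v_c = √(μ/r) = 21.438 km/s.
Transfer-orbit speed at the same r (vis-viva, a = a_t): v_t = √[μ(2/r − 1/a_t)] = 27.186 km/s.
Δv₁ = |v_t − v_c| = |27.186 − 21.438| = 5.748 km/s.

Δv₁ = 5748 m/s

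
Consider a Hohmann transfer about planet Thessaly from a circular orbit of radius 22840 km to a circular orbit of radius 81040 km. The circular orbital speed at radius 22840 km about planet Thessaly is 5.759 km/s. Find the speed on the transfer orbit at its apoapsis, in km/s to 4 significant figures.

v = 2.027 km/s

From the circular-orbit relation v² = μ/r at r = 22840 km: μ = v²r = (5.759)² × 22840 = 7.57513×10^5 km³/s².
Transfer-ellipse semi-major axis a_t = (r₁ + r₂)/2 = (22840 + 81040)/2 = 51940 km.
The apoapsis of the transfer ellipse is at r = 81040 km.
Applying v² = μ(2/r − 1/a_t): v = 2.027 km/s.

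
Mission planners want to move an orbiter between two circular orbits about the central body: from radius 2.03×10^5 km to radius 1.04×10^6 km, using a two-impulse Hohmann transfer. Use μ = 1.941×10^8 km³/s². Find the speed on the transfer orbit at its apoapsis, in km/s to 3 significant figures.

v = 7.81 km/s

The Hohmann ellipse has a_t = (r₁ + r₂)/2 = 6.215×10^5 km.
The apoapsis of the transfer ellipse is at r = 1.040×10^6 km.
Applying v² = μ(2/r − 1/a_t): v = 7.808 km/s.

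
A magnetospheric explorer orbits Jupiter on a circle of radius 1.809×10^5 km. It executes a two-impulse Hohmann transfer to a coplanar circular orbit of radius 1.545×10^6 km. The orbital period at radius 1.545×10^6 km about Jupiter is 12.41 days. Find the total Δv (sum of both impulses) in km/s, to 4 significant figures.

From Kepler's third law T² = 4π²r³/μ at r = 1.545×10^6 km, T = 12.41 days = 12.41 × 86400 s = 1.072224×10^6 s: μ = 4π²r³/T² = 1.26641×10^8 km³/s².
Transfer-ellipse semi-major axis a_t = (r₁ + r₂)/2 = (1.809×10^5 + 1.545×10^6)/2 = 8.6295×10^5 km.
At r₁ the circular-orbit speed is v₁ = √(μ/r₁) = 26.459 km/s.
On the transfer ellipse at r₁, vis-viva gives v_p = √[μ(2/r₁ − 1/a_t)] = 35.403 km/s.
First burn Δv₁ = |v_p − v₁| = 8.944 km/s.
At r₂, v₂ = √(μ/r₂) = 9.0536 km/s.
Transfer-orbit speed at r₂: v_a = √[μ(2/r₂ − 1/a_t)] = 4.1452 km/s.
Second burn Δv₂ = |v₂ − v_a| = 4.908 km/s.
Δv = Δv₁ + Δv₂ = 8.944 + 4.908 = 13.85 km/s.

Δv = 13.85 km/s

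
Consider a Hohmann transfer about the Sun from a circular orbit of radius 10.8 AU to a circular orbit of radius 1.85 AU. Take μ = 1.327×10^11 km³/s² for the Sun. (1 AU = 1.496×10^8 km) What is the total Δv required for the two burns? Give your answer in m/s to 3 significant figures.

In km: r₁ = 10.8 × 1.496×10^8 = 1.61568×10^9 km; r₂ = 1.85 × 1.496×10^8 = 2.7676×10^8 km.
The Hohmann ellipse has a_t = (r₁ + r₂)/2 = 9.4622×10^8 km.
At r₁ the circular-orbit speed is v₁ = √(μ/r₁) = 9.0627 km/s.
Transfer-orbit speed at r₁ (v² = μ(2/r − 1/a)): v_a = √[μ(2/r₁ − 1/a_t)] = 4.9013 km/s.
First burn Δv₁ = |v_a − v₁| = 4.161 km/s.
Circular speed at r₂: v₂ = √(μ/r₂) = 21.897 km/s.
Transfer-orbit speed at r₂: v_p = √[μ(2/r₂ − 1/a_t)] = 28.613 km/s.
Second burn Δv₂ = |v₂ − v_p| = 6.716 km/s.
Δv = Δv₁ + Δv₂ = 4.161 + 6.716 = 10.88 km/s.

Δv = 10900 m/s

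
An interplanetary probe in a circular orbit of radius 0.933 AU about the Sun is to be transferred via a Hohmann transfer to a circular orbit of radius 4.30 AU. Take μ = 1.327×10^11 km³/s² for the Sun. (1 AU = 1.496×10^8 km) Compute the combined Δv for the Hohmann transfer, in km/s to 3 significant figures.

Δv = 14.5 km/s

In km: r₁ = 0.933 × 1.496×10^8 = 1.395768×10^8 km; r₂ = 4.30 × 1.496×10^8 = 6.4328×10^8 km.
Semi-major axis of the transfer orbit: a_t = (1.395768×10^8 + 6.4328×10^8)/2 = 3.914284×10^8 km.
At r₁ the circular-orbit speed is v₁ = √(μ/r₁) = 30.834 km/s.
Transfer-orbit speed at r₁ (vis-viva): v_p = √[μ(2/r₁ − 1/a_t)] = 39.528 km/s.
First burn Δv₁ = |v_p − v₁| = 8.694 km/s.
At r₂, v₂ = √(μ/r₂) = 14.363 km/s.
Transfer-orbit speed at r₂: v_a = √[μ(2/r₂ − 1/a_t)] = 8.5766 km/s.
Second burn Δv₂ = |v₂ − v_a| = 5.786 km/s.
Δv = Δv₁ + Δv₂ = 8.694 + 5.786 = 14.48 km/s.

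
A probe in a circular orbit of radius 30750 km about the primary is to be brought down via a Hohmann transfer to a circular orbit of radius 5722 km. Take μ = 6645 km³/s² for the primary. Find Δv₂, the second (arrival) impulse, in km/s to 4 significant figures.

Δv₂ = 0.3217 km/s

Semi-major axis of the transfer orbit: a_t = (30750 + 5722)/2 = 18236 km.
Circular speed at r = 5722 km: v_c = √(μ/r) = 1.07764 km/s.
Vis-viva on the transfer ellipse at r = 5722 km gives v_t = √[μ(2/r − 1/a_t)] = 1.39937 km/s.
Δv₂ = |v_t − v_c| = |1.39937 − 1.07764| = 0.3217 km/s.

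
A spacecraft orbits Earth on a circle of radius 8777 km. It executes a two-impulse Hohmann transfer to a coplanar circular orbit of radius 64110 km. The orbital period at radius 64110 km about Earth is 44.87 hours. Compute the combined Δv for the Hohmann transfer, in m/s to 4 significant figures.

Δv = 3469 m/s

From Kepler's third law T² = 4π²r³/μ at r = 64110 km, T = 44.87 hours = 44.87 × 3600 s = 1.61532×10^5 s: μ = 4π²r³/T² = 3.98676×10^5 km³/s².
Transfer-ellipse semi-major axis a_t = (r₁ + r₂)/2 = (8777 + 64110)/2 = 36443.5 km.
Circular speed at r₁: v₁ = √(μ/r₁) = √(3.98676×10^5/8777) = 6.740 km/s.
Transfer-orbit speed at r₁ (vis-viva): v_p = √[μ(2/r₁ − 1/a_t)] = 8.939 km/s.
First burn Δv₁ = |v_p − v₁| = 2.199 km/s.
Circular speed at r₂: v₂ = √(μ/r₂) = 2.494 km/s.
Transfer-orbit speed at r₂: v_a = √[μ(2/r₂ − 1/a_t)] = 1.224 km/s.
Second burn Δv₂ = |v₂ − v_a| = 1.270 km/s.
Δv = Δv₁ + Δv₂ = 2.199 + 1.270 = 3.469 km/s.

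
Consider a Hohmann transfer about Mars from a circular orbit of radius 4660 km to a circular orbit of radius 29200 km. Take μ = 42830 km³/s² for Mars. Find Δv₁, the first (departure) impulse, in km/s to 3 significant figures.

Δv₁ = 0.950 km/s

The Hohmann ellipse has a_t = (r₁ + r₂)/2 = 16930 km.
On the circular orbit at r = 4660 km, v_c = √(μ/r) = 3.0317 km/s.
Transfer-orbit speed at the same r (vis-viva, a = a_t): v_t = √[μ(2/r − 1/a_t)] = 3.9815 km/s.
Δv₁ = |v_t − v_c| = |3.9815 − 3.0317| = 0.9498 km/s.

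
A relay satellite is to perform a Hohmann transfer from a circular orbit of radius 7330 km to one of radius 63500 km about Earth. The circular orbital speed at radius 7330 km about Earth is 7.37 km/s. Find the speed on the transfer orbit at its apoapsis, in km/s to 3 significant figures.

v = 1.14 km/s

From the circular-orbit relation v² = μ/r at r = 7330 km: μ = v²r = (7.37)² × 7330 = 3.98143×10^5 km³/s².
The Hohmann ellipse has a_t = (r₁ + r₂)/2 = 35415 km.
At apoapsis, r = 63500 km.
Applying v² = μ(2/r − 1/a_t): v = 1.139 km/s.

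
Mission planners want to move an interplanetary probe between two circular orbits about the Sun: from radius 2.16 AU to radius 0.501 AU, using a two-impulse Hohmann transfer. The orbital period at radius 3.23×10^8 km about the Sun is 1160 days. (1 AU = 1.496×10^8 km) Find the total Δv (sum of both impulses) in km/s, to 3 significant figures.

Δv = 19.3 km/s

From Kepler's third law T² = 4π²r³/μ at r = 3.23×10^8 km, T = 1160 days = 1160 × 86400 s = 1.00224×10^8 s: μ = 4π²r³/T² = 1.32441×10^11 km³/s².
In km: r₁ = 2.16 × 1.496×10^8 = 3.23136×10^8 km; r₂ = 0.501 × 1.496×10^8 = 7.49496×10^7 km.
Transfer-ellipse semi-major axis a_t = (r₁ + r₂)/2 = (3.23136×10^8 + 7.49496×10^7)/2 = 1.990428×10^8 km.
Circular speed at r₁: v₁ = √(μ/r₁) = √(1.32441×10^11/3.23136×10^8) = 20.245068 km/s.
Transfer-orbit speed at r₁ (v² = μ(2/r − 1/a)): v_a = √[μ(2/r₁ − 1/a_t)] = 12.423120 km/s.
First burn Δv₁ = |v_a − v₁| = 7.8219 km/s.
Circular speed at r₂: v₂ = √(μ/r₂) = 42.037 km/s.
Transfer-orbit speed at r₂: v_p = √[μ(2/r₂ − 1/a_t)] = 53.561 km/s.
Second burn Δv₂ = |v₂ − v_p| = 11.524 km/s.
Δv = Δv₁ + Δv₂ = 7.8219 + 11.524 = 19.35 km/s.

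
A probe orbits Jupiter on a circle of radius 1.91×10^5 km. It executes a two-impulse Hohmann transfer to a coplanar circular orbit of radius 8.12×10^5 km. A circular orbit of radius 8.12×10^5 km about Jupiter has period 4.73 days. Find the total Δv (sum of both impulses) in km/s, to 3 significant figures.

From Kepler's third law T² = 4π²r³/μ at r = 8.12×10^5 km, T = 4.73 days = 4.73 × 86400 s = 4.08672×10^5 s: μ = 4π²r³/T² = 1.26555×10^8 km³/s².
Semi-major axis of the transfer orbit: a_t = (1.910×10^5 + 8.120×10^5)/2 = 5.015×10^5 km.
Circular speed at r₁: v₁ = √(μ/r₁) = √(1.26555×10^8/1.910×10^5) = 25.741 km/s.
Transfer-orbit speed at r₁ (vis-viva equation): v_p = √[μ(2/r₁ − 1/a_t)] = 32.754 km/s.
First burn Δv₁ = |v_p − v₁| = 7.013 km/s.
At r₂, v₂ = √(μ/r₂) = 12.4842 km/s.
Transfer-orbit speed at r₂: v_a = √[μ(2/r₂ − 1/a_t)] = 7.70446 km/s.
Second burn Δv₂ = |v₂ − v_a| = 4.780 km/s.
Total Δv = Δv₁ + Δv₂ = 11.79 km/s.

Δv = 11.8 km/s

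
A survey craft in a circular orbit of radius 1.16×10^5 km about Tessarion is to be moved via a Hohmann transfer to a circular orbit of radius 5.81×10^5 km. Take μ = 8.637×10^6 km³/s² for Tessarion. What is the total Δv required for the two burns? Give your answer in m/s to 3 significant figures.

Δv = 4140 m/s

Transfer-ellipse semi-major axis a_t = (r₁ + r₂)/2 = (1.160×10^5 + 5.810×10^5)/2 = 3.485×10^5 km.
Circular speed at r₁: v₁ = √(μ/r₁) = √(8.637×10^6/1.160×10^5) = 8.62884 km/s.
Transfer-orbit speed at r₁ (v² = μ(2/r − 1/a)): v_p = √[μ(2/r₁ − 1/a_t)] = 11.1414 km/s.
First burn Δv₁ = |v_p − v₁| = 2.513 km/s.
Circular speed at r₂: v₂ = √(μ/r₂) = 3.8556 km/s.
Transfer-orbit speed at r₂: v_a = √[μ(2/r₂ − 1/a_t)] = 2.2244 km/s.
Second burn Δv₂ = |v₂ − v_a| = 1.631 km/s.
Total Δv = Δv₁ + Δv₂ = 4.144 km/s.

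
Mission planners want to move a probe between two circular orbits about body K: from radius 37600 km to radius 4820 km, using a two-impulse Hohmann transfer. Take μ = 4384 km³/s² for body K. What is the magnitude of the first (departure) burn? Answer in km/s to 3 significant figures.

Δv₁ = 0.179 km/s

Transfer-ellipse semi-major axis a_t = (r₁ + r₂)/2 = (37600 + 4820)/2 = 21210 km.
On the circular orbit at r = 37600 km, v_c = √(μ/r) = 0.3415 km/s.
Transfer-orbit speed at the same r (vis-viva, a = a_t): v_t = √[μ(2/r − 1/a_t)] = 0.1628 km/s.
Δv₁ = |v_t − v_c| = |0.1628 − 0.3415| = 0.1787 km/s.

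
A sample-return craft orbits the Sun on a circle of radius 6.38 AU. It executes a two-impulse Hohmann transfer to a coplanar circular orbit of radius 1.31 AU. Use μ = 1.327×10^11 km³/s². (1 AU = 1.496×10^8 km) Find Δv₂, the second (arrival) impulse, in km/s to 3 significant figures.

In km: r₁ = 6.38 × 1.496×10^8 = 9.54448×10^8 km; r₂ = 1.31 × 1.496×10^8 = 1.95976×10^8 km.
The Hohmann ellipse has a_t = (r₁ + r₂)/2 = 5.75212×10^8 km.
Circular speed at r = 1.95976×10^8 km: v_c = √(μ/r) = 26.0216 km/s.
Vis-viva on the transfer ellipse at r = 1.95976×10^8 km gives v_t = √[μ(2/r − 1/a_t)] = 33.5194 km/s.
Δv₂ = |v_t − v_c| = |33.5194 − 26.0216| = 7.498 km/s.

Δv₂ = 7.50 km/s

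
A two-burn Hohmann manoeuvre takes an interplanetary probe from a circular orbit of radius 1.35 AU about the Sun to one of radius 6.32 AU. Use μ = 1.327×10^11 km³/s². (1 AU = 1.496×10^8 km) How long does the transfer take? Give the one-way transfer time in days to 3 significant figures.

t = 1370 days

In km: r₁ = 1.35 × 1.496×10^8 = 2.0196×10^8 km; r₂ = 6.32 × 1.496×10^8 = 9.45472×10^8 km.
Semi-major axis of the transfer orbit: a_t = (2.0196×10^8 + 9.45472×10^8)/2 = 5.73716×10^8 km.
Half the transfer-orbit period gives t = π√(a_t³/μ) = 1.185×10^8 s.
Converting: 1.185×10^8 s ÷ 86400 s/day = 1370 days.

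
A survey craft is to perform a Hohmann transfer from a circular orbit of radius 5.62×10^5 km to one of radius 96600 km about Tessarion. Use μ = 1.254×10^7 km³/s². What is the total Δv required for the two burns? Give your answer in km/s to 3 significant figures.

Semi-major axis of the transfer orbit: a_t = (5.620×10^5 + 96600)/2 = 3.293×10^5 km.
At r₁ the circular-orbit speed is v₁ = √(μ/r₁) = 4.7237 km/s.
On the transfer ellipse at r₁, v² = μ(2/r − 1/a) gives v_a = √[μ(2/r₁ − 1/a_t)] = 2.5584 km/s.
First burn Δv₁ = |v_a − v₁| = 2.165 km/s.
Circular speed at r₂: v₂ = √(μ/r₂) = 11.3936 km/s.
Transfer-orbit speed at r₂: v_p = √[μ(2/r₂ − 1/a_t)] = 14.8844 km/s.
Second burn Δv₂ = |v₂ − v_p| = 3.491 km/s.
Total Δv = Δv₁ + Δv₂ = 5.656 km/s.

Δv = 5.66 km/s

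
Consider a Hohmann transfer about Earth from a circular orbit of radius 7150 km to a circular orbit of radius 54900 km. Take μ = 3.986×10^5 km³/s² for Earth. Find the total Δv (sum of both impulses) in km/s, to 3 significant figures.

Δv = 3.87 km/s

Transfer-ellipse semi-major axis a_t = (r₁ + r₂)/2 = (7150 + 54900)/2 = 31025 km.
Circular speed at r₁: v₁ = √(μ/r₁) = √(3.986×10^5/7150) = 7.466 km/s.
Transfer-orbit speed at r₁ (vis-viva): v_p = √[μ(2/r₁ − 1/a_t)] = 9.932 km/s.
First burn Δv₁ = |v_p − v₁| = 2.466 km/s.
Circular speed at r₂: v₂ = √(μ/r₂) = 2.695 km/s.
Transfer-orbit speed at r₂: v_a = √[μ(2/r₂ − 1/a_t)] = 1.294 km/s.
Second burn Δv₂ = |v₂ − v_a| = 1.401 km/s.
Δv = Δv₁ + Δv₂ = 2.466 + 1.401 = 3.867 km/s.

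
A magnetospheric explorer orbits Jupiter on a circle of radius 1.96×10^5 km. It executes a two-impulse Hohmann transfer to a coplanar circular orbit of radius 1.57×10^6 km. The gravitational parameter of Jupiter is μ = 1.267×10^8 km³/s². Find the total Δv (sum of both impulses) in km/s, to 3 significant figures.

Δv = 13.2 km/s

The Hohmann ellipse has a_t = (r₁ + r₂)/2 = 8.830×10^5 km.
At r₁ the circular-orbit speed is v₁ = √(μ/r₁) = 25.425 km/s.
Transfer-orbit speed at r₁ (vis-viva): v_p = √[μ(2/r₁ − 1/a_t)] = 33.902 km/s.
First burn Δv₁ = |v_p − v₁| = 8.477 km/s.
Circular speed at r₂: v₂ = √(μ/r₂) = 8.983 km/s.
Transfer-orbit speed at r₂: v_a = √[μ(2/r₂ − 1/a_t)] = 4.232 km/s.
Second burn Δv₂ = |v₂ − v_a| = 4.751 km/s.
Δv = Δv₁ + Δv₂ = 8.477 + 4.751 = 13.23 km/s.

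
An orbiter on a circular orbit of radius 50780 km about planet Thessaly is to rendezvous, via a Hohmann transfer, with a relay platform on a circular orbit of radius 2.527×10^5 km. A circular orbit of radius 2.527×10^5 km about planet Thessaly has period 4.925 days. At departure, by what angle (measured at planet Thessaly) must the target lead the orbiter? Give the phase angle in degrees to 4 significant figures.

From Kepler's third law T² = 4π²r³/μ at r = 2.527×10^5 km, T = 4.925 days = 4.925 × 86400 s = 4.2552×10^5 s: μ = 4π²r³/T² = 3.51832×10^6 km³/s².
The Hohmann ellipse has a_t = (r₁ + r₂)/2 = 1.5174×10^5 km.
The half-period of the transfer ellipse is t = π√(a_t³/μ) = 98999.3 s.
Target angular speed ω₂ = √(μ/r₂³) = 1.47659×10^-5 rad/s.
Angle swept by the target during transfer: ω₂·t = 1.46181 rad = 83.76°.
Arrival is 180° from departure on the ellipse, so φ = 180° − 83.76° = 96.24°.

φ = 96.24°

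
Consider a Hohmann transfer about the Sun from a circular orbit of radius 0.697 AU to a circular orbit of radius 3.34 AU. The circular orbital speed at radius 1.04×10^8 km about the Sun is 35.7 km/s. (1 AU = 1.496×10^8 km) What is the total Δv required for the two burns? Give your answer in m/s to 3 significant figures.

From the circular-orbit relation v² = μ/r at r = 1.04×10^8 km: μ = v²r = (35.7)² × 1.04×10^8 = 1.32547×10^11 km³/s².
In km: r₁ = 0.697 × 1.496×10^8 = 1.042712×10^8 km; r₂ = 3.34 × 1.496×10^8 = 4.99664×10^8 km.
The Hohmann ellipse has a_t = (r₁ + r₂)/2 = 3.019676×10^8 km.
Circular speed at r₁: v₁ = √(μ/r₁) = √(1.32547×10^11/1.042712×10^8) = 35.65 km/s.
On the transfer ellipse at r₁, vis-viva equation gives v_p = √[μ(2/r₁ − 1/a_t)] = 45.86 km/s.
First burn Δv₁ = |v_p − v₁| = 10.21 km/s.
Circular speed at r₂: v₂ = √(μ/r₂) = 16.287 km/s.
Transfer-orbit speed at r₂: v_a = √[μ(2/r₂ − 1/a_t)] = 9.5708 km/s.
Second burn Δv₂ = |v₂ − v_a| = 6.716 km/s.
Δv = Δv₁ + Δv₂ = 10.21 + 6.716 = 16.93 km/s.

Δv = 16900 m/s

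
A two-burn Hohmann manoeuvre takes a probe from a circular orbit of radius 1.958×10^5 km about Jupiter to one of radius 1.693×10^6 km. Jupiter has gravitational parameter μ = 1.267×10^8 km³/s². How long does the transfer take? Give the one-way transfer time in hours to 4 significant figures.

t = 71.15 hours

The Hohmann ellipse has a_t = (r₁ + r₂)/2 = 9.444×10^5 km.
Half the transfer-orbit period gives t = π√(a_t³/μ) = 2.5615×10^5 s.
Converting: 2.5615×10^5 s ÷ 3600 s/hour = 71.15 hours.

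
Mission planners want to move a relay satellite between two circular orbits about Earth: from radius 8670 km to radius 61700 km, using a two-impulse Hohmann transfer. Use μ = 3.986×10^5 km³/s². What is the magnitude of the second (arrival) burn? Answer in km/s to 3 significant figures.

Transfer-ellipse semi-major axis a_t = (r₁ + r₂)/2 = (8670 + 61700)/2 = 35185 km.
On the circular orbit at r = 61700 km, v_c = √(μ/r) = 2.542 km/s.
Transfer-orbit speed at the same r (vis-viva, a = a_t): v_t = √[μ(2/r − 1/a_t)] = 1.262 km/s.
Δv₂ = |v_t − v_c| = |1.262 − 2.542| = 1.280 km/s.

Δv₂ = 1.28 km/s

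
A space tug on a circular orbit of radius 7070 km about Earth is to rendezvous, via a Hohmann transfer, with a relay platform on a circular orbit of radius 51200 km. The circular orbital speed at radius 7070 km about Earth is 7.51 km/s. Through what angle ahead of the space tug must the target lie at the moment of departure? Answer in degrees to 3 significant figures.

From the circular-orbit relation v² = μ/r at r = 7070 km: μ = v²r = (7.51)² × 7070 = 3.98749×10^5 km³/s².
Semi-major axis of the transfer orbit: a_t = (7070 + 51200)/2 = 29135 km.
The half-period of the transfer ellipse is t = π√(a_t³/μ) = 24740 s.
The target's mean motion on its circular orbit is ω₂ = √(μ/r₂³) = 5.451×10^-5 rad/s.
Angle swept by the target during transfer: ω₂·t = 1.3486 rad = 77.27°.
The space tug traverses 180° on the transfer ellipse, so the target must lead by 180° − 77.27° = 103°.

φ = 103°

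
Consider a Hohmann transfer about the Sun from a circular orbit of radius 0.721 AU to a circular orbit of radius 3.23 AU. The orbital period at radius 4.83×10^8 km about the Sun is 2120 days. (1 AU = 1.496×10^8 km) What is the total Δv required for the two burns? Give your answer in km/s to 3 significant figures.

Δv = 16.3 km/s

From Kepler's third law T² = 4π²r³/μ at r = 4.83×10^8 km, T = 2120 days = 2120 × 86400 s = 1.83168×10^8 s: μ = 4π²r³/T² = 1.32587×10^11 km³/s².
In km: r₁ = 0.721 × 1.496×10^8 = 1.078616×10^8 km; r₂ = 3.23 × 1.496×10^8 = 4.83208×10^8 km.
Semi-major axis of the transfer orbit: a_t = (1.078616×10^8 + 4.83208×10^8)/2 = 2.955348×10^8 km.
At r₁ the circular-orbit speed is v₁ = √(μ/r₁) = 35.060 km/s.
On the transfer ellipse at r₁, v² = μ(2/r − 1/a) gives v_p = √[μ(2/r₁ − 1/a_t)] = 44.831 km/s.
First burn Δv₁ = |v_p − v₁| = 9.771 km/s.
At r₂, v₂ = √(μ/r₂) = 16.565 km/s.
Transfer-orbit speed at r₂: v_a = √[μ(2/r₂ − 1/a_t)] = 10.007 km/s.
Second burn Δv₂ = |v₂ − v_a| = 6.558 km/s.
Δv = Δv₁ + Δv₂ = 9.771 + 6.558 = 16.33 km/s.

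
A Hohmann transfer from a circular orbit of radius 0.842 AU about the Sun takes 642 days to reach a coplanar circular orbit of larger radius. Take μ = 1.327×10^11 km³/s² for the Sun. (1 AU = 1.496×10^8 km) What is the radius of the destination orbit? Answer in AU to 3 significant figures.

In km: r₁ = 0.842 × 1.496×10^8 = 1.259632×10^8 km.
Transfer time t = 642 days = 5.54688×10^7 s, and t = π√(a_t³/μ).
So a_t = (μ t²/π²)^(1/3) = (1.327×10^11 × (5.54688×10^7)² / π²)^(1/3) = 3.4585×10^8 km.
Since a_t = (r₁ + r₂)/2, r₂ = 2a_t − r₁ = 2×3.4585×10^8 − 1.259632×10^8 = 5.657368×10^8 km.
In AU: r₂ = 5.657368×10^8 / 1.496×10^8 = 3.78 AU.

r₂ = 3.78 AU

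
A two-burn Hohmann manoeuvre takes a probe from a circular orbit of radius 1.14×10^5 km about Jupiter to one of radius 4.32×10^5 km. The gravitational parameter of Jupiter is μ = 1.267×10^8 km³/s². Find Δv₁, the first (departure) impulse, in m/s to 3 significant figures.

Transfer-ellipse semi-major axis a_t = (r₁ + r₂)/2 = (1.140×10^5 + 4.320×10^5)/2 = 2.730×10^5 km.
On the circular orbit at r = 1.140×10^5 km, v_c = √(μ/r) = 33.338 km/s.
Transfer-orbit speed at the same r (vis-viva, a = a_t): v_t = √[μ(2/r − 1/a_t)] = 41.937 km/s.
Δv₁ = |v_t − v_c| = |41.937 − 33.338| = 8.599 km/s.

Δv₁ = 8600 m/s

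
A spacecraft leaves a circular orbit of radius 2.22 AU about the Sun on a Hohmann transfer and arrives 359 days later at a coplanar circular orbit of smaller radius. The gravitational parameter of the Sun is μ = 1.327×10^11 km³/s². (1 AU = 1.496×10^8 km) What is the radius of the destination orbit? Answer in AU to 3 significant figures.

r₂ = 0.918 AU

In km: r₁ = 2.22 × 1.496×10^8 = 3.32112×10^8 km.
Transfer time t = 359 days = 3.10176×10^7 s, and t = π√(a_t³/μ).
So a_t = (μ t²/π²)^(1/3) = (1.327×10^11 × (3.10176×10^7)² / π²)^(1/3) = 2.3474×10^8 km.
Since a_t = (r₁ + r₂)/2, r₂ = 2a_t − r₁ = 2×2.3474×10^8 − 3.32112×10^8 = 1.37368×10^8 km.
In AU: r₂ = 1.37368×10^8 / 1.496×10^8 = 0.918 AU.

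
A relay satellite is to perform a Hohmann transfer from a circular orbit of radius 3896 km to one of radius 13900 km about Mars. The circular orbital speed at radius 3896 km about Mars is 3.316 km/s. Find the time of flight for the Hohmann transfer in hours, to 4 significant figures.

From the circular-orbit relation v² = μ/r at r = 3896 km: μ = v²r = (3.316)² × 3896 = 42839.9 km³/s².
Transfer-ellipse semi-major axis a_t = (r₁ + r₂)/2 = (3896 + 13900)/2 = 8898 km.
By Kepler's third law the transfer-orbit period is T = 2π√(a_t³/μ), so t = T/2 = 12740 s.
Converting: 12740 s ÷ 3600 s/hour = 3.539 hours.

t = 3.539 hours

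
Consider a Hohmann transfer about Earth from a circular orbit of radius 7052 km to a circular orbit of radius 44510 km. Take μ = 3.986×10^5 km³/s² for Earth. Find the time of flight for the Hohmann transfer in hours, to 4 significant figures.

Transfer-ellipse semi-major axis a_t = (r₁ + r₂)/2 = (7052 + 44510)/2 = 25781 km.
Half the transfer-orbit period gives t = π√(a_t³/μ) = 20600 s.
Converting: 20600 s ÷ 3600 s/hour = 5.722 hours.

t = 5.722 hours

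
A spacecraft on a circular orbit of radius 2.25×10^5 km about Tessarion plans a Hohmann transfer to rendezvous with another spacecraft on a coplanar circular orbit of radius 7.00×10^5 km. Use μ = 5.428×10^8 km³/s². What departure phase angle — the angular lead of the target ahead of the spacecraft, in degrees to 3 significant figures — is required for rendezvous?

The Hohmann ellipse has a_t = (r₁ + r₂)/2 = 4.625×10^5 km.
Transfer time t = π√(a_t³/μ) = 42413 s.
Target angular speed ω₂ = √(μ/r₂³) = 3.9781×10^-5 rad/s.
Angle swept by the target during transfer: ω₂·t = 1.6872 rad = 96.67°.
The spacecraft traverses 180° on the transfer ellipse, so the target must lead by 180° − 96.67° = 83.3°.

φ = 83.3°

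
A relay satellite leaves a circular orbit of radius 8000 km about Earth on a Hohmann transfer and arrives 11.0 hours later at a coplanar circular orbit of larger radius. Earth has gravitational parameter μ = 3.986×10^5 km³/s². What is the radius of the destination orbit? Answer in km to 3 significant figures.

Transfer time t = 11.0 hours = 39600 s, and t = π√(a_t³/μ).
So a_t = (μ t²/π²)^(1/3) = (3.986×10^5 × (39600)² / π²)^(1/3) = 39860 km.
Since a_t = (r₁ + r₂)/2, r₂ = 2a_t − r₁ = 2×39860 − 8000 = 71720 km.

r₂ = 71700 km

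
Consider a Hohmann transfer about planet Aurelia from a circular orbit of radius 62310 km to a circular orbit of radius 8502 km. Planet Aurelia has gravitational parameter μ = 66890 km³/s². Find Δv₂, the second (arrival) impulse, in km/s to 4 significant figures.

Δv₂ = 0.9161 km/s

The Hohmann ellipse has a_t = (r₁ + r₂)/2 = 35406 km.
On the circular orbit at r = 8502 km, v_c = √(μ/r) = 2.8049 km/s.
Vis-viva on the transfer ellipse at r = 8502 km gives v_t = √[μ(2/r − 1/a_t)] = 3.7210 km/s.
Δv₂ = |v_t − v_c| = |3.7210 − 2.8049| = 0.9161 km/s.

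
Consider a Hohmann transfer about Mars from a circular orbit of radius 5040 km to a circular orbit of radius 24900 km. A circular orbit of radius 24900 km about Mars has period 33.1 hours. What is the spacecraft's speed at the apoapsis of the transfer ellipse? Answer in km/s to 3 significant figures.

From Kepler's third law T² = 4π²r³/μ at r = 24900 km, T = 33.1 hours = 33.1 × 3600 s = 1.1916×10^5 s: μ = 4π²r³/T² = 42923.7 km³/s².
Semi-major axis of the transfer orbit: a_t = (5040 + 24900)/2 = 14970 km.
At apoapsis, r = 24900 km.
Vis-viva: v = √[μ(2/r − 1/a_t)] = √[42923.7 × (2/24900 − 1/14970)] = 0.7618 km/s.

v = 0.762 km/s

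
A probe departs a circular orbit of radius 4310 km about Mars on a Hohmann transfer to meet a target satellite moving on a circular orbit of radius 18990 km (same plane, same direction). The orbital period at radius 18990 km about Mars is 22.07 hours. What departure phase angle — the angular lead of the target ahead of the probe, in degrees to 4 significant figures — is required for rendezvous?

From Kepler's third law T² = 4π²r³/μ at r = 18990 km, T = 22.07 hours = 22.07 × 3600 s = 79452 s: μ = 4π²r³/T² = 42827.7 km³/s².
The Hohmann ellipse has a_t = (r₁ + r₂)/2 = 11650 km.
The half-period of the transfer ellipse is t = π√(a_t³/μ) = 19090 s.
The target's mean motion on its circular orbit is ω₂ = √(μ/r₂³) = 7.908×10^-5 rad/s.
Angle swept by the target during transfer: ω₂·t = 1.5096 rad = 86.49°.
The probe traverses 180° on the transfer ellipse, so the target must lead by 180° − 86.49° = 93.51°.

φ = 93.51°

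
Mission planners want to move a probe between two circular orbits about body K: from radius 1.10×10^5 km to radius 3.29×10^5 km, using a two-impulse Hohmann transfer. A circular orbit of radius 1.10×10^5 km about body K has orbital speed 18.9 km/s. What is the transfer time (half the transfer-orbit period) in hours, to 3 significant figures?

From the circular-orbit relation v² = μ/r at r = 1.10×10^5 km: μ = v²r = (18.9)² × 1.10×10^5 = 3.92931×10^7 km³/s².
The Hohmann ellipse has a_t = (r₁ + r₂)/2 = 2.195×10^5 km.
Half the transfer-orbit period gives t = π√(a_t³/μ) = 51540 s.
Converting: 51540 s ÷ 3600 s/hour = 14.3 hours.

t = 14.3 hours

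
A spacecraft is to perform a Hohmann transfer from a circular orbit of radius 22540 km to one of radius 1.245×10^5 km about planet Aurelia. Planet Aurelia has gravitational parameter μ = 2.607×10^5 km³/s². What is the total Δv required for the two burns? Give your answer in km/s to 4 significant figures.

Semi-major axis of the transfer orbit: a_t = (22540 + 1.245×10^5)/2 = 73520 km.
Circular speed at r₁: v₁ = √(μ/r₁) = √(2.607×10^5/22540) = 3.401 km/s.
Transfer-orbit speed at r₁ (vis-viva): v_p = √[μ(2/r₁ − 1/a_t)] = 4.426 km/s.
First burn Δv₁ = |v_p − v₁| = 1.025 km/s.
At r₂, v₂ = √(μ/r₂) = 1.447 km/s.
Transfer-orbit speed at r₂: v_a = √[μ(2/r₂ − 1/a_t)] = 0.8012 km/s.
Second burn Δv₂ = |v₂ − v_a| = 0.6458 km/s.
Total Δv = Δv₁ + Δv₂ = 1.671 km/s.

Δv = 1.671 km/s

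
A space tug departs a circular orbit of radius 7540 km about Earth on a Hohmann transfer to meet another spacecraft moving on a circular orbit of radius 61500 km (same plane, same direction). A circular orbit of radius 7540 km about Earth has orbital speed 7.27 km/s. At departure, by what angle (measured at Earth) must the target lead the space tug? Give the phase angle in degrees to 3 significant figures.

From the circular-orbit relation v² = μ/r at r = 7540 km: μ = v²r = (7.27)² × 7540 = 3.98511×10^5 km³/s².
Transfer-ellipse semi-major axis a_t = (r₁ + r₂)/2 = (7540 + 61500)/2 = 34520 km.
The half-period of the transfer ellipse is t = π√(a_t³/μ) = 31920 s.
The target's mean motion on its circular orbit is ω₂ = √(μ/r₂³) = 4.139×10^-5 rad/s.
Angle swept by the target during transfer: ω₂·t = 1.321 rad = 75.69°.
Arrival is 180° from departure on the ellipse, so φ = 180° − 75.69° = 104°.

φ = 104°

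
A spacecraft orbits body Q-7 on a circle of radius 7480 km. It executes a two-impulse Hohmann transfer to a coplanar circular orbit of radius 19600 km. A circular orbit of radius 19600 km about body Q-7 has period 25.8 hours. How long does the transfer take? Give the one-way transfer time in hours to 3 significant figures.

t = 7.41 hours

From Kepler's third law T² = 4π²r³/μ at r = 19600 km, T = 25.8 hours = 25.8 × 3600 s = 92880 s: μ = 4π²r³/T² = 34457.5 km³/s².
Semi-major axis of the transfer orbit: a_t = (7480 + 19600)/2 = 13540 km.
Half the transfer-orbit period gives t = π√(a_t³/μ) = 26660 s.
Converting: 26660 s ÷ 3600 s/hour = 7.41 hours.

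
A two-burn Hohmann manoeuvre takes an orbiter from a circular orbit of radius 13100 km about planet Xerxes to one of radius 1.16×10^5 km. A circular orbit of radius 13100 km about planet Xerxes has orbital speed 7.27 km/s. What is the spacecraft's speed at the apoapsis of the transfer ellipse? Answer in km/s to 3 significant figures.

From the circular-orbit relation v² = μ/r at r = 13100 km: μ = v²r = (7.27)² × 13100 = 6.92373×10^5 km³/s².
The Hohmann ellipse has a_t = (r₁ + r₂)/2 = 64550 km.
The apoapsis of the transfer ellipse is at r = 1.160×10^5 km.
From the vis-viva equation, v = √[μ(2/r − 1/a_t)] = 1.101 km/s.

v = 1.10 km/s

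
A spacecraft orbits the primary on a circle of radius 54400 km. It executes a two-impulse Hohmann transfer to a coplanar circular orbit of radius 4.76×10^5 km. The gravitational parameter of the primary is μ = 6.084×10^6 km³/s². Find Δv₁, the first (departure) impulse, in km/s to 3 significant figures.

Semi-major axis of the transfer orbit: a_t = (54400 + 4.760×10^5)/2 = 2.652×10^5 km.
On the circular orbit at r = 54400 km, v_c = √(μ/r) = 10.575 km/s.
Vis-viva on the transfer ellipse at r = 54400 km gives v_t = √[μ(2/r − 1/a_t)] = 14.168 km/s.
Δv₁ = |v_t − v_c| = |14.168 − 10.575| = 3.593 km/s.

Δv₁ = 3.59 km/s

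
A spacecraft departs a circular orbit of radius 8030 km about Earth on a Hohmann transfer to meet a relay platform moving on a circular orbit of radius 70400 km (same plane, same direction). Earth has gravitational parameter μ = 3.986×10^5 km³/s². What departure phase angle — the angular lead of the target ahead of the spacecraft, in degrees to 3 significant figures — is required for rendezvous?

φ = 105°

Semi-major axis of the transfer orbit: a_t = (8030 + 70400)/2 = 39215 km.
The half-period of the transfer ellipse is t = π√(a_t³/μ) = 38640 s.
Target angular speed ω₂ = √(μ/r₂³) = 3.380×10^-5 rad/s.
Angle swept by the target during transfer: ω₂·t = 1.306 rad = 74.83°.
The spacecraft traverses 180° on the transfer ellipse, so the target must lead by 180° − 74.83° = 105°.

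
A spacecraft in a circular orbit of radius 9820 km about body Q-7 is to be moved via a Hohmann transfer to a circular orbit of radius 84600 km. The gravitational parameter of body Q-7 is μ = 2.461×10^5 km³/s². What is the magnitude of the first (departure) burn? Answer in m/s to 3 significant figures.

Semi-major axis of the transfer orbit: a_t = (9820 + 84600)/2 = 47210 km.
On the circular orbit at r = 9820 km, v_c = √(μ/r) = 5.006 km/s.
Transfer-orbit speed at the same r (vis-viva, a = a_t): v_t = √[μ(2/r − 1/a_t)] = 6.701 km/s.
Δv₁ = |v_t − v_c| = |6.701 − 5.006| = 1.695 km/s.

Δv₁ = 1700 m/s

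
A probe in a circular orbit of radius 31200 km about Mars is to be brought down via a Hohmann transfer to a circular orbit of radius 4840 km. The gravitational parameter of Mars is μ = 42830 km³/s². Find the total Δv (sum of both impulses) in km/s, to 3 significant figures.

Transfer-ellipse semi-major axis a_t = (r₁ + r₂)/2 = (31200 + 4840)/2 = 18020 km.
At r₁ the circular-orbit speed is v₁ = √(μ/r₁) = 1.1716 km/s.
On the transfer ellipse at r₁, v² = μ(2/r − 1/a) gives v_a = √[μ(2/r₁ − 1/a_t)] = 0.60721 km/s.
First burn Δv₁ = |v_a − v₁| = 0.5644 km/s.
Circular speed at r₂: v₂ = √(μ/r₂) = 2.9748 km/s.
Transfer-orbit speed at r₂: v_p = √[μ(2/r₂ − 1/a_t)] = 3.9143 km/s.
Second burn Δv₂ = |v₂ − v_p| = 0.9395 km/s.
Δv = Δv₁ + Δv₂ = 0.5644 + 0.9395 = 1.504 km/s.

Δv = 1.50 km/s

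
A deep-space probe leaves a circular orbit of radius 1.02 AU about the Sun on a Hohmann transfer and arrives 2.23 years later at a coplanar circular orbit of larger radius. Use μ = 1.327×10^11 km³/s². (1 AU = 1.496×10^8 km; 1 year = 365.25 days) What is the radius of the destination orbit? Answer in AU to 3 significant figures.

r₂ = 4.40 AU

In km: r₁ = 1.02 × 1.496×10^8 = 1.52592×10^8 km.
Transfer time t = 2.23 years × 365.25 × 86400 s = 7.0373448×10^7 s, and t = π√(a_t³/μ).
So a_t = (μ t²/π²)^(1/3) = (1.327×10^11 × (7.0373448×10^7)² / π²)^(1/3) = 4.0532×10^8 km.
Since a_t = (r₁ + r₂)/2, r₂ = 2a_t − r₁ = 2×4.0532×10^8 − 1.52592×10^8 = 6.58048×10^8 km.
In AU: r₂ = 6.58048×10^8 / 1.496×10^8 = 4.40 AU.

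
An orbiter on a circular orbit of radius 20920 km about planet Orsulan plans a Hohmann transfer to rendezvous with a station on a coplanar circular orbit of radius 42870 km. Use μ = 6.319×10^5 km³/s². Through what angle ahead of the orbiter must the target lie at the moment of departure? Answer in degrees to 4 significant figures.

φ = 64.49°

The Hohmann ellipse has a_t = (r₁ + r₂)/2 = 31895 km.
The half-period of the transfer ellipse is t = π√(a_t³/μ) = 22510 s.
The target's mean motion on its circular orbit is ω₂ = √(μ/r₂³) = 8.956×10^-5 rad/s.
Angle swept by the target during transfer: ω₂·t = 2.016 rad = 115.51°.
The orbiter traverses 180° on the transfer ellipse, so the target must lead by 180° − 115.51° = 64.49°.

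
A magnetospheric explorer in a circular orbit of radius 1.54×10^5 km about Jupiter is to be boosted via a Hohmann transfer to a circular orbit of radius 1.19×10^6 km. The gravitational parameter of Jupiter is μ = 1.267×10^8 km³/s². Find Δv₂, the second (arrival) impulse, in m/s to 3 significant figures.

Semi-major axis of the transfer orbit: a_t = (1.540×10^5 + 1.190×10^6)/2 = 6.720×10^5 km.
Circular speed at r = 1.190×10^6 km: v_c = √(μ/r) = 10.3185 km/s.
Transfer-orbit speed at the same r (vis-viva, a = a_t): v_t = √[μ(2/r − 1/a_t)] = 4.93959 km/s.
Δv₂ = |v_t − v_c| = |4.93959 − 10.3185| = 5.379 km/s.

Δv₂ = 5380 m/s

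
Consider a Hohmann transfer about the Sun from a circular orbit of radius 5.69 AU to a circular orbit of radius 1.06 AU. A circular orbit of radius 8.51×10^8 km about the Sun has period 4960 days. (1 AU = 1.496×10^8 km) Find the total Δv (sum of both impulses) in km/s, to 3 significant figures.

Δv = 14.1 km/s

From Kepler's third law T² = 4π²r³/μ at r = 8.51×10^8 km, T = 4960 days = 4960 × 86400 s = 4.28544×10^8 s: μ = 4π²r³/T² = 1.32482×10^11 km³/s².
In km: r₁ = 5.69 × 1.496×10^8 = 8.51224×10^8 km; r₂ = 1.06 × 1.496×10^8 = 1.58576×10^8 km.
The Hohmann ellipse has a_t = (r₁ + r₂)/2 = 5.049×10^8 km.
Circular speed at r₁: v₁ = √(μ/r₁) = √(1.32482×10^11/8.51224×10^8) = 12.4755 km/s.
Transfer-orbit speed at r₁ (vis-viva equation): v_a = √[μ(2/r₁ − 1/a_t)] = 6.99154 km/s.
First burn Δv₁ = |v_a − v₁| = 5.484 km/s.
At r₂, v₂ = √(μ/r₂) = 28.904 km/s.
Transfer-orbit speed at r₂: v_p = √[μ(2/r₂ − 1/a_t)] = 37.530 km/s.
Second burn Δv₂ = |v₂ − v_p| = 8.626 km/s.
Total Δv = Δv₁ + Δv₂ = 14.11 km/s.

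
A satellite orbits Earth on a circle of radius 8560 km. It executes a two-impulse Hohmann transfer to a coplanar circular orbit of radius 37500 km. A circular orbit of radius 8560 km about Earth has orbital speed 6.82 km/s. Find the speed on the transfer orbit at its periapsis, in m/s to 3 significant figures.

From the circular-orbit relation v² = μ/r at r = 8560 km: μ = v²r = (6.82)² × 8560 = 3.98146×10^5 km³/s².
Transfer-ellipse semi-major axis a_t = (r₁ + r₂)/2 = (8560 + 37500)/2 = 23030 km.
The periapsis of the transfer ellipse is at r = 8560 km.
Vis-viva: v = √[μ(2/r − 1/a_t)] = √[3.98146×10^5 × (2/8560 − 1/23030)] = 8.703 km/s.

v = 8700 m/s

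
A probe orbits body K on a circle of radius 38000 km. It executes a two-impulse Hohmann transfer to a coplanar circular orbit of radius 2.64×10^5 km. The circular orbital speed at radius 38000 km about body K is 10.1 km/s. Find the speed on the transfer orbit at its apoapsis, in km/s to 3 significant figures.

From the circular-orbit relation v² = μ/r at r = 38000 km: μ = v²r = (10.1)² × 38000 = 3.87638×10^6 km³/s².
The Hohmann ellipse has a_t = (r₁ + r₂)/2 = 1.510×10^5 km.
At apoapsis, r = 2.640×10^5 km.
Vis-viva: v = √[μ(2/r − 1/a_t)] = √[3.87638×10^6 × (2/2.640×10^5 − 1/1.510×10^5)] = 1.922 km/s.

v = 1.92 km/s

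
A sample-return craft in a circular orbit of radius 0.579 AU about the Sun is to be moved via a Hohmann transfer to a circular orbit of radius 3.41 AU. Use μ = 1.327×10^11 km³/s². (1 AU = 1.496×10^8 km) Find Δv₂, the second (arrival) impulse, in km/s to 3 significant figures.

Δv₂ = 7.44 km/s

In km: r₁ = 0.579 × 1.496×10^8 = 8.66184×10^7 km; r₂ = 3.41 × 1.496×10^8 = 5.10136×10^8 km.
Transfer-ellipse semi-major axis a_t = (r₁ + r₂)/2 = (8.66184×10^7 + 5.10136×10^8)/2 = 2.983772×10^8 km.
On the circular orbit at r = 5.10136×10^8 km, v_c = √(μ/r) = 16.12844 km/s.
Transfer-orbit speed at the same r (vis-viva, a = a_t): v_t = √[μ(2/r − 1/a_t)] = 8.689899 km/s.
Δv₂ = |v_t − v_c| = |8.689899 − 16.12844| = 7.439 km/s.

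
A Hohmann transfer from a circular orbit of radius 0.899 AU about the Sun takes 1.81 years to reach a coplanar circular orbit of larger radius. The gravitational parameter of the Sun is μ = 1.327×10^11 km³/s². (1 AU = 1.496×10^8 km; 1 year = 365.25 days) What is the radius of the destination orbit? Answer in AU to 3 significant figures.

In km: r₁ = 0.899 × 1.496×10^8 = 1.344904×10^8 km.
Transfer time t = 1.81 years × 365.25 × 86400 s = 5.7119256×10^7 s, and t = π√(a_t³/μ).
So a_t = (μ t²/π²)^(1/3) = (1.327×10^11 × (5.7119256×10^7)² / π²)^(1/3) = 3.5268×10^8 km.
Since a_t = (r₁ + r₂)/2, r₂ = 2a_t − r₁ = 2×3.5268×10^8 − 1.344904×10^8 = 5.708696×10^8 km.
In AU: r₂ = 5.708696×10^8 / 1.496×10^8 = 3.82 AU.

r₂ = 3.82 AU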